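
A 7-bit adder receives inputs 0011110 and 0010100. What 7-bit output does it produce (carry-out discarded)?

  0011110
+ 0010100
= 0110010

0110010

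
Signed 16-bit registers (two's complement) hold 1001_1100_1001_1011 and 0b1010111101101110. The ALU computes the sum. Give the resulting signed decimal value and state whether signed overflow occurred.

19465; overflow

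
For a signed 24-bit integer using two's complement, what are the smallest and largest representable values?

min = -8388608, max = 8388607

Minimum: −2^23 = -8388608.
Maximum: 2^23 − 1 = 8388607.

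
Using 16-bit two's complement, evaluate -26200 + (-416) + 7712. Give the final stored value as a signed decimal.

-26200 + (-416) = -26616 (1001100000001000)
-26616 + 7712 = -18904 (1011011000101000)

-18904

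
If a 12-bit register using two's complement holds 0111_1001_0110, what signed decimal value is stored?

MSB is 0, so the value is non-negative: 011110010110 = 1942.

1942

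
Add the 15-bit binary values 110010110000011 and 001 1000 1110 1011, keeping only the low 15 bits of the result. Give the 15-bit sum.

  110010110000011
+ 001100011101011
= 111111001101110

111111001101110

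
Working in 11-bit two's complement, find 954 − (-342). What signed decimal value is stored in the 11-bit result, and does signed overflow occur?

954 → 01110111010
-342 → 11010101010
Subtract via negate-and-add: invert 11010101010 + 1 = 00101010110 (i.e. 342).
  01110111010
+ 00101010110
= 10100010000
Result 10100010000: MSB = 1 → 1296 − 2048 = -752.
Both addends (after negating the subtrahend) are non-negative but the stored result is negative: signed overflow. The true value 954 − (-342) = 1296 lies outside [-1024, 1023].

-752; overflow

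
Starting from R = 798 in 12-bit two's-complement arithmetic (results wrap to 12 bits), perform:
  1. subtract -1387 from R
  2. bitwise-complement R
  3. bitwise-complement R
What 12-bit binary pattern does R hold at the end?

Start: R = 798 = 001100011110.
R = 798 − (-1387) = 2185; wraps to -1911 = 100010001001
R = NOT 100010001001 = 011101110110 = 1910
R = NOT 011101110110 = 100010001001 = -1911

100010001001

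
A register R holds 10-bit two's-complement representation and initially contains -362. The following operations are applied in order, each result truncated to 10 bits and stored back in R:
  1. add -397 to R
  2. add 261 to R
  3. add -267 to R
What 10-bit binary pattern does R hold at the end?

0100000011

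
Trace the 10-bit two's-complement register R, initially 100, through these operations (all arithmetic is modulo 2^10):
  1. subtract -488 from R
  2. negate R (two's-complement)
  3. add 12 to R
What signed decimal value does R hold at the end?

Start: R = 100 = 0001100100.
R = 100 − (-488) = 588; wraps to -436 = 1001001100
R = −(-436) = 436 = 0110110100
R = 436 + 12 = 448 = 0111000000

448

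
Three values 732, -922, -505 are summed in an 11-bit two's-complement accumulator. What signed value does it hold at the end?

-695

732 + (-922) = -190 (11101000010)
-190 + (-505) = -695 (10101001001)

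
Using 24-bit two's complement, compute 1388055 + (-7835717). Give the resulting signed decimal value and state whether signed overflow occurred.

1388055 → 000101010010111000010111
-7835717 → 100010000110111110111011
  000101010010111000010111
+ 100010000110111110111011
= 100111011001110111010010
Result 100111011001110111010010: MSB = 1 → 10329554 − 16777216 = -6447662.
Addends have opposite signs, so signed overflow cannot occur.

-6447662; no overflow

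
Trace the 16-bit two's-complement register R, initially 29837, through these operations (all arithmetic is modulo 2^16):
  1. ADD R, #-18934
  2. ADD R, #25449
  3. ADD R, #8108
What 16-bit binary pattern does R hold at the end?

Start: R = 29837 = 0111010010001101.
R = 29837 + (-18934) = 10903 = 0010101010010111
R = 10903 + 25449 = 36352; wraps to -29184 = 1000111000000000
R = -29184 + 8108 = -21076 = 1010110110101100

1010110110101100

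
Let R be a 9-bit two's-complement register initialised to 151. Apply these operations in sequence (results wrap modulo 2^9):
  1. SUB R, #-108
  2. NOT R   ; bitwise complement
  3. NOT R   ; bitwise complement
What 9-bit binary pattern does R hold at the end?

100000011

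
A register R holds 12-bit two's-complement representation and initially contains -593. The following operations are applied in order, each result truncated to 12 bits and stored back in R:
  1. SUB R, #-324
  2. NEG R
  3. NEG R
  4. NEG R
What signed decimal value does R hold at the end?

269

Start: R = -593 = 110110101111.
R = -593 − (-324) = -269 = 111011110011
R = −(-269) = 269 = 000100001101
R = −(269) = -269 = 111011110011
R = −(-269) = 269 = 000100001101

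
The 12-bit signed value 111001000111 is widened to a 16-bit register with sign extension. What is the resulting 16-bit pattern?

MSB of 111001000111 is 1; replicate it into the new high bits.
1111|111001000111 → 1111111001000111 (still -441).

1111111001000111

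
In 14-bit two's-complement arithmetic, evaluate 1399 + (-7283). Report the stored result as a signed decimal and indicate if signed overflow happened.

-5884; no overflow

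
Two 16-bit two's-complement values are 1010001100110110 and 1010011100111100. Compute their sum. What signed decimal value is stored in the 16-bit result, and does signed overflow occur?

1010001100110110 = -23754 (signed)
1010011100111100 = -22724 (signed)
  1010001100110110
+ 1010011100111100
= 0100101001110010  (discard carry-out 1)
Result 0100101001110010: MSB = 0 → value 19058.
Both addends are negative but the stored result is non-negative: signed overflow. The true value -23754 + (-22724) = -46478 lies outside [-32768, 32767].

19058; overflow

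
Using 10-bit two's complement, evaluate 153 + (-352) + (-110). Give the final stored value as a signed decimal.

-309

153 + (-352) = -199 (1100111001)
-199 + (-110) = -309 (1011001011)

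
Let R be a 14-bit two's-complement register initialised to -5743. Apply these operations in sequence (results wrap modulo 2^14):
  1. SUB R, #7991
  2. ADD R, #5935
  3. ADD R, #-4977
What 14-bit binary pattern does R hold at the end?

Start: R = -5743 = 10100110010001.
R = -5743 − 7991 = -13734; wraps to 2650 = 00101001011010
R = 2650 + 5935 = 8585; wraps to -7799 = 10000110001001
R = -7799 + (-4977) = -12776; wraps to 3608 = 00111000011000

00111000011000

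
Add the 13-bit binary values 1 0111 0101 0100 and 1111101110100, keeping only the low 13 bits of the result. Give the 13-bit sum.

1011011001000

  1011101010100
+ 1111101110100
= 1011011001000  (discard carry-out 1)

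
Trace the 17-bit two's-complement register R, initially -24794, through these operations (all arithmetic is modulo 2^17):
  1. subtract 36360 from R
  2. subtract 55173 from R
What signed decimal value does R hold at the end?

Start: R = -24794 = 11001111100100110.
R = -24794 − 36360 = -61154 = 10001000100011110
R = -61154 − 55173 = -116327; wraps to 14745 = 00011100110011001

14745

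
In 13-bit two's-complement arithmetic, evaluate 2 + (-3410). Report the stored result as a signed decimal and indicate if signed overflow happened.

-3408; no overflow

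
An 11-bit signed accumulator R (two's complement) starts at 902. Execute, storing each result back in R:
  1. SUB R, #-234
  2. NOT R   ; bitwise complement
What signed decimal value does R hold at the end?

Start: R = 902 = 01110000110.
R = 902 − (-234) = 1136; wraps to -912 = 10001110000
R = NOT 10001110000 = 01110001111 = 911

911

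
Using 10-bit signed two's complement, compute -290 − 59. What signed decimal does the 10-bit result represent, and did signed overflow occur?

-349; no overflow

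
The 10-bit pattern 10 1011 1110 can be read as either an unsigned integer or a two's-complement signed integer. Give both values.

unsigned = 702, signed = -322

Unsigned: 1010111110 = 702.
Signed: MSB=1 → 702 − 1024 = -322.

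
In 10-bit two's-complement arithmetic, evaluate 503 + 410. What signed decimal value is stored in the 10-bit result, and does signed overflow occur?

503 → 0111110111
410 → 0110011010
  0111110111
+ 0110011010
= 1110010001
Result 1110010001: MSB = 1 → 913 − 1024 = -111.
Both addends are non-negative but the stored result is negative: signed overflow. The true value 503 + 410 = 913 lies outside [-512, 511].

-111; overflow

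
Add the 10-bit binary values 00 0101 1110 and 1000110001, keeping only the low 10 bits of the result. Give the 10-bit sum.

1010001111

  0001011110
+ 1000110001
= 1010001111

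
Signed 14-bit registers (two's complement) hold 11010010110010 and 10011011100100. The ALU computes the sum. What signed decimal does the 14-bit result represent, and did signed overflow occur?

7062; overflow

11010010110010 = -2894 (signed)
10011011100100 = -6428 (signed)
  11010010110010
+ 10011011100100
= 01101110010110  (discard carry-out 1)
Result 01101110010110: MSB = 0 → value 7062.
Both addends are negative but the stored result is non-negative: signed overflow. The true value -2894 + (-6428) = -9322 lies outside [-8192, 8191].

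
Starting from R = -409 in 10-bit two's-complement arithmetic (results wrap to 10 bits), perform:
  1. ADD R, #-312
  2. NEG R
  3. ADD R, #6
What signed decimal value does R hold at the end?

-297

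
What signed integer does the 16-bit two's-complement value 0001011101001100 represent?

MSB is 0, so the value is non-negative: 0001011101001100 = 5964.

5964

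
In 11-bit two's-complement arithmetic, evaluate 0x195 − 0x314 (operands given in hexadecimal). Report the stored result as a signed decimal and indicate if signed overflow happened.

-383; no overflow

0x195 = 00110010101 = 405 (signed)
0x314 = 01100010100 = 788 (signed)
Subtract via negate-and-add: invert 01100010100 + 1 = 10011101100 (i.e. -788).
  00110010101
+ 10011101100
= 11010000001
Result 11010000001: MSB = 1 → 1665 − 2048 = -383.
Addends (after negating the subtrahend) have opposite signs, so signed overflow cannot occur.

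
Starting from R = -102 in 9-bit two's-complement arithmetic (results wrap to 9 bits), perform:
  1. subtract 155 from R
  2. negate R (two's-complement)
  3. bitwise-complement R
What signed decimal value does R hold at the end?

254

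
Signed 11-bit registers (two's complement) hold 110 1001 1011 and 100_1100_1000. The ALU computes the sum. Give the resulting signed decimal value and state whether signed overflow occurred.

867; overflow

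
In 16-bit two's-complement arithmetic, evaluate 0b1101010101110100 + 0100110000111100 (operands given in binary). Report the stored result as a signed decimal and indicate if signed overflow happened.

8624; no overflow

0b1101010101110100 → 1101010101110100 = -10892 (signed)
0100110000111100 = 19516 (signed)
  1101010101110100
+ 0100110000111100
= 0010000110110000  (discard carry-out 1)
Result 0010000110110000: MSB = 0 → value 8624.
Addends have opposite signs, so signed overflow cannot occur.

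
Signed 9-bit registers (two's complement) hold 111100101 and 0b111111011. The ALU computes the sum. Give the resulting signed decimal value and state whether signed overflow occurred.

-32; no overflow

111100101 = -27 (signed)
0b111111011 → 111111011 = -5 (signed)
  111100101
+ 111111011
= 111100000  (discard carry-out 1)
Result 111100000: MSB = 1 → 480 − 512 = -32.
Both addends are negative and so is the stored result: no signed overflow.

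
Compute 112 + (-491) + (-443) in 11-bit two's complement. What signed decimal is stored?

-822

112 + (-491) = -379 (11010000101)
-379 + (-443) = -822 (10011001010)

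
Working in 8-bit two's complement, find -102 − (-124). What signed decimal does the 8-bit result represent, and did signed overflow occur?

22; no overflow

-102 → 10011010
-124 → 10000100
Subtract via negate-and-add: invert 10000100 + 1 = 01111100 (i.e. 124).
  10011010
+ 01111100
= 00010110  (discard carry-out 1)
Result 00010110: MSB = 0 → value 22.
Addends (after negating the subtrahend) have opposite signs, so signed overflow cannot occur.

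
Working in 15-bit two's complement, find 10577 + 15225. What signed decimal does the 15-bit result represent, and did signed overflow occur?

10577 → 010100101010001
15225 → 011101101111001
  010100101010001
+ 011101101111001
= 110010011001010
Result 110010011001010: MSB = 1 → 25802 − 32768 = -6966.
Both addends are non-negative but the stored result is negative: signed overflow. The true value 10577 + 15225 = 25802 lies outside [-16384, 16383].

-6966; overflow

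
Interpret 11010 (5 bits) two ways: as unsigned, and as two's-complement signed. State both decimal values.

Unsigned: 11010 = 26.
Signed: MSB=1 → 26 − 32 = -6.

unsigned = 26, signed = -6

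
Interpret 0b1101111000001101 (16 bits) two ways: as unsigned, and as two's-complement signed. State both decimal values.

Unsigned: 1101111000001101 = 56845.
Signed: MSB=1 → 56845 − 65536 = -8691.

unsigned = 56845, signed = -8691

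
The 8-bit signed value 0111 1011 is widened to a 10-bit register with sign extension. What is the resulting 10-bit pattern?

0001111011

MSB of 01111011 is 0; replicate it into the new high bits.
00|01111011 → 0001111011 (still 123).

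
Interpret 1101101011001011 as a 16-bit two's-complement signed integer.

MSB is 1, so the value is negative.
Unsigned reading: 56011. Subtract 2^16 = 65536: 56011 − 65536 = -9525.

-9525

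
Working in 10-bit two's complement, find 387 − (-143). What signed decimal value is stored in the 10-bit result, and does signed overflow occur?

-494; overflow

387 → 0110000011
-143 → 1101110001
Subtract via negate-and-add: invert 1101110001 + 1 = 0010001111 (i.e. 143).
  0110000011
+ 0010001111
= 1000010010
Result 1000010010: MSB = 1 → 530 − 1024 = -494.
Both addends (after negating the subtrahend) are non-negative but the stored result is negative: signed overflow. The true value 387 − (-143) = 530 lies outside [-512, 511].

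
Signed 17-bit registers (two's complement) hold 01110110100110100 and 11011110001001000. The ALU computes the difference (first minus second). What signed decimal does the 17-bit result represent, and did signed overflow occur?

-53012; overflow

01110110100110100 = 60724 (signed)
11011110001001000 = -17336 (signed)
Subtract via negate-and-add: invert 11011110001001000 + 1 = 00100001110111000 (i.e. 17336).
  01110110100110100
+ 00100001110111000
= 10011000011101100
Result 10011000011101100: MSB = 1 → 78060 − 131072 = -53012.
Both addends (after negating the subtrahend) are non-negative but the stored result is negative: signed overflow. The true value 60724 − (-17336) = 78060 lies outside [-65536, 65535].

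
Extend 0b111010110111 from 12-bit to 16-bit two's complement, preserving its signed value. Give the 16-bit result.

1111111010110111

MSB of 111010110111 is 1; replicate it into the new high bits.
1111|111010110111 → 1111111010110111 (still -329).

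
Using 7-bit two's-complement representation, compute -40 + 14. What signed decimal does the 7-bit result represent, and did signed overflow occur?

-40 → 1011000
14 → 0001110
  1011000
+ 0001110
= 1100110
Result 1100110: MSB = 1 → 102 − 128 = -26.
Addends have opposite signs, so signed overflow cannot occur.

-26; no overflow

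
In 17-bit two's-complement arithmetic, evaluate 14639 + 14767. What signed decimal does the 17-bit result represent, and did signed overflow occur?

29406; no overflow

14639 → 00011100100101111
14767 → 00011100110101111
  00011100100101111
+ 00011100110101111
= 00111001011011110
Result 00111001011011110: MSB = 0 → value 29406.
Both addends are non-negative and so is the stored result: no signed overflow.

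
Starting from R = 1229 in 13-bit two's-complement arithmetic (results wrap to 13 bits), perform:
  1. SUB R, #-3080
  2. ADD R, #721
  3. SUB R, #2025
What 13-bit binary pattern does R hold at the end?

0101110111101

Start: R = 1229 = 0010011001101.
R = 1229 − (-3080) = 4309; wraps to -3883 = 1000011010101
R = -3883 + 721 = -3162 = 1001110100110
R = -3162 − 2025 = -5187; wraps to 3005 = 0101110111101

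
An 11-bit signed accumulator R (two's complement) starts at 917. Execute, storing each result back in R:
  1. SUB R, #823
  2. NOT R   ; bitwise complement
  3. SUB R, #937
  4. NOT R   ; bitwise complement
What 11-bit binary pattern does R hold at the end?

Start: R = 917 = 01110010101.
R = 917 − 823 = 94 = 00001011110
R = NOT 00001011110 = 11110100001 = -95
R = -95 − 937 = -1032; wraps to 1016 = 01111111000
R = NOT 01111111000 = 10000000111 = -1017

10000000111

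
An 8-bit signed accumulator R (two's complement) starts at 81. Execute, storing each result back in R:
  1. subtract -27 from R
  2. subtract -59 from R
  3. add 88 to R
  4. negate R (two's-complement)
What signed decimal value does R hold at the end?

1

Start: R = 81 = 01010001.
R = 81 − (-27) = 108 = 01101100
R = 108 − (-59) = 167; wraps to -89 = 10100111
R = -89 + 88 = -1 = 11111111
R = −(-1) = 1 = 00000001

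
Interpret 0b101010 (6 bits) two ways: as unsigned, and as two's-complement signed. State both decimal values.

unsigned = 42, signed = -22

Unsigned: 101010 = 42.
Signed: MSB=1 → 42 − 64 = -22.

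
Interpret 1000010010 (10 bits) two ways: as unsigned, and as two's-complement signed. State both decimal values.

unsigned = 530, signed = -494

Unsigned: 1000010010 = 530.
Signed: MSB=1 → 530 − 1024 = -494.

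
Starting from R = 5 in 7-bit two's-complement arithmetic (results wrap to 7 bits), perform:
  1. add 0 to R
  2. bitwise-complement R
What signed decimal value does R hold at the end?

Start: R = 5 = 0000101.
R = 5 + 0 = 5 = 0000101
R = NOT 0000101 = 1111010 = -6

-6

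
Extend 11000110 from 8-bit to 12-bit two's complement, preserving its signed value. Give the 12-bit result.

111111000110

MSB of 11000110 is 1; replicate it into the new high bits.
1111|11000110 → 111111000110 (still -58).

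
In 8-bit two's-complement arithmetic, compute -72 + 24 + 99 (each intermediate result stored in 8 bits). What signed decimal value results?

-72 + 24 = -48 (11010000)
-48 + 99 = 51 (00110011)

51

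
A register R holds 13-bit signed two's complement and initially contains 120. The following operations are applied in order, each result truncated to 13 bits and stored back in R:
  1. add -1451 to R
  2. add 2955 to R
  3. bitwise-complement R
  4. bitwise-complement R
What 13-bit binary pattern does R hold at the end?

0011001011000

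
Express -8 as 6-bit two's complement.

|-8| = 8 = 001000 in 6 bits.
Invert the bits: 110111. Add 1: 111000.

111000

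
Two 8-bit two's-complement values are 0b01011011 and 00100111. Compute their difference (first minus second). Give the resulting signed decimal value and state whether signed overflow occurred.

0b01011011 → 01011011 = 91 (signed)
00100111 = 39 (signed)
Subtract via negate-and-add: invert 00100111 + 1 = 11011001 (i.e. -39).
  01011011
+ 11011001
= 00110100  (discard carry-out 1)
Result 00110100: MSB = 0 → value 52.
Addends (after negating the subtrahend) have opposite signs, so signed overflow cannot occur.

52; no overflow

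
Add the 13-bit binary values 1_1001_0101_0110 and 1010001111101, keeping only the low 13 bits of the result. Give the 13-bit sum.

  1100101010110
+ 1010001111101
= 0110111010011  (discard carry-out 1)

0110111010011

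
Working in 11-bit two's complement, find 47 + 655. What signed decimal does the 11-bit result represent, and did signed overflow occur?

47 → 00000101111
655 → 01010001111
  00000101111
+ 01010001111
= 01010111110
Result 01010111110: MSB = 0 → value 702.
Both addends are non-negative and so is the stored result: no signed overflow.

702; no overflow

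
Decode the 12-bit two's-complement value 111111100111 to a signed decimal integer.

-25

MSB is 1, so the value is negative.
Invert: 000000011000. Add 1: 000000011001 = 25. So the value is −25.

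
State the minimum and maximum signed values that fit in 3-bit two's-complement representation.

min = -4, max = 3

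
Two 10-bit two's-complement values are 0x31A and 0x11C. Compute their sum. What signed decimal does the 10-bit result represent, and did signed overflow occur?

54; no overflow

0x31A = 1100011010 = -230 (signed)
0x11C = 0100011100 = 284 (signed)
  1100011010
+ 0100011100
= 0000110110  (discard carry-out 1)
Result 0000110110: MSB = 0 → value 54.
Addends have opposite signs, so signed overflow cannot occur.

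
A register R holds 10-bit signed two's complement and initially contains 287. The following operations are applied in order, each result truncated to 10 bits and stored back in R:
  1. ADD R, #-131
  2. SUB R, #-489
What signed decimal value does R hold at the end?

-379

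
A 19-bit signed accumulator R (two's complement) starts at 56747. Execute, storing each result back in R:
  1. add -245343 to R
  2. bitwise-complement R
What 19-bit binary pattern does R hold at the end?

0101110000010110011

Start: R = 56747 = 0001101110110101011.
R = 56747 + (-245343) = -188596 = 1010001111101001100
R = NOT 1010001111101001100 = 0101110000010110011 = 188595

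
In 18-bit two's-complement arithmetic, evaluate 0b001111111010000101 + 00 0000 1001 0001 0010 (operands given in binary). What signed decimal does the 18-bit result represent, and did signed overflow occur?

67479; no overflow

0b001111111010000101 → 001111111010000101 = 65157 (signed)
00 0000 1001 0001 0010 → 000000100100010010 = 2322 (signed)
  001111111010000101
+ 000000100100010010
= 010000011110010111
Result 010000011110010111: MSB = 0 → value 67479.
Both addends are non-negative and so is the stored result: no signed overflow.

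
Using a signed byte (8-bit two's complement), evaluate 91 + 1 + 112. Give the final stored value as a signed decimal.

-52

91 + 1 = 92 (01011100)
92 + 112 = 204 → wraps to -52 (11001100)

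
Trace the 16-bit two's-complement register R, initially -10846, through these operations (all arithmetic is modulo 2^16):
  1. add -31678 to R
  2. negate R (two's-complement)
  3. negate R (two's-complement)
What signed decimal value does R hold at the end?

Start: R = -10846 = 1101010110100010.
R = -10846 + (-31678) = -42524; wraps to 23012 = 0101100111100100
R = −(23012) = -23012 = 1010011000011100
R = −(-23012) = 23012 = 0101100111100100

23012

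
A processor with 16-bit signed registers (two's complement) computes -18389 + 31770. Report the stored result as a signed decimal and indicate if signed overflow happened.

13381; no overflow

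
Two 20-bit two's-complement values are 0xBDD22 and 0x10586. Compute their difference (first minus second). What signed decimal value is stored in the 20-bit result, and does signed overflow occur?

-338020; no overflow

0xBDD22 = 10111101110100100010 = -271070 (signed)
0x10586 = 00010000010110000110 = 66950 (signed)
Subtract via negate-and-add: invert 00010000010110000110 + 1 = 11101111101001111010 (i.e. -66950).
  10111101110100100010
+ 11101111101001111010
= 10101101011110011100  (discard carry-out 1)
Result 10101101011110011100: MSB = 1 → 710556 − 1048576 = -338020.
Both addends (after negating the subtrahend) are negative and so is the stored result: no signed overflow.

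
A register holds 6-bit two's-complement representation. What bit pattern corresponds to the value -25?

100111

|-25| = 25 = 011001 in 6 bits.
Invert the bits: 100110. Add 1: 100111.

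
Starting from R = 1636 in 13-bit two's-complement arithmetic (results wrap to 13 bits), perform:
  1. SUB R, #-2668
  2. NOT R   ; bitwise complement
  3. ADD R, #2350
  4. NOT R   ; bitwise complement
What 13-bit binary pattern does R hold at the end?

0011110100010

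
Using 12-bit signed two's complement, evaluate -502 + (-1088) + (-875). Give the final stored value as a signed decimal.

-502 + (-1088) = -1590 (100111001010)
-1590 + (-875) = -2465 → wraps to 1631 (011001011111)

1631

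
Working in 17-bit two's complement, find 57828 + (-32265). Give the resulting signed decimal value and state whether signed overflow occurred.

57828 → 01110000111100100
-32265 → 11000000111110111
  01110000111100100
+ 11000000111110111
= 00110001111011011  (discard carry-out 1)
Result 00110001111011011: MSB = 0 → value 25563.
Addends have opposite signs, so signed overflow cannot occur.

25563; no overflow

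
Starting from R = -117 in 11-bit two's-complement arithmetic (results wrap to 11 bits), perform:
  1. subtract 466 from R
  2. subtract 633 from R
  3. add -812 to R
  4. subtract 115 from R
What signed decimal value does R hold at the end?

Start: R = -117 = 11110001011.
R = -117 − 466 = -583 = 10110111001
R = -583 − 633 = -1216; wraps to 832 = 01101000000
R = 832 + (-812) = 20 = 00000010100
R = 20 − 115 = -95 = 11110100001

-95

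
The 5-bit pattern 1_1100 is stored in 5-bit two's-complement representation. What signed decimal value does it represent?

-4

MSB is 1, so the value is negative.
Invert: 00011. Add 1: 00100 = 4. So the value is −4.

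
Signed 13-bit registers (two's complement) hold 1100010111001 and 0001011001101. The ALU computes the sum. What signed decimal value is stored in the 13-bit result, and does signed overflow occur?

-1146; no overflow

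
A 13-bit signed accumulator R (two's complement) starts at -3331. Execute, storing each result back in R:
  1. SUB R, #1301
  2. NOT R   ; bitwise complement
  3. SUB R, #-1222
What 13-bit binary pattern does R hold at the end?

1011011011101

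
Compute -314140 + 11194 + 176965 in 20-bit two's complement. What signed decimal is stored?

-125981

-314140 + 11194 = -302946 (10110110000010011110)
-302946 + 176965 = -125981 (11100001001111100011)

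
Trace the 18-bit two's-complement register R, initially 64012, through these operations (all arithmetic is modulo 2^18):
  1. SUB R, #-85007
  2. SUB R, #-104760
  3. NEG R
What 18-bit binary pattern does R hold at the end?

000010000010101101

Start: R = 64012 = 001111101000001100.
R = 64012 − (-85007) = 149019; wraps to -113125 = 100100011000011011
R = -113125 − (-104760) = -8365 = 111101111101010011
R = −(-8365) = 8365 = 000010000010101101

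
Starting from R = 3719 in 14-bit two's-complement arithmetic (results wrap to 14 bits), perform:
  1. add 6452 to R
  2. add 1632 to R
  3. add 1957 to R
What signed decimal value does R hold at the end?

Start: R = 3719 = 00111010000111.
R = 3719 + 6452 = 10171; wraps to -6213 = 10011110111011
R = -6213 + 1632 = -4581 = 10111000011011
R = -4581 + 1957 = -2624 = 11010111000000

-2624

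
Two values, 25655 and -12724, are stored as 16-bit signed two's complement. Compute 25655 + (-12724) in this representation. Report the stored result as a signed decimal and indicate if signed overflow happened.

12931; no overflow

25655 → 0110010000110111
-12724 → 1100111001001100
  0110010000110111
+ 1100111001001100
= 0011001010000011  (discard carry-out 1)
Result 0011001010000011: MSB = 0 → value 12931.
Addends have opposite signs, so signed overflow cannot occur.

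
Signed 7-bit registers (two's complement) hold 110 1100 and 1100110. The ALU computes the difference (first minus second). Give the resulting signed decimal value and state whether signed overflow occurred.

110 1100 → 1101100 = -20 (signed)
1100110 = -26 (signed)
Subtract via negate-and-add: invert 1100110 + 1 = 0011010 (i.e. 26).
  1101100
+ 0011010
= 0000110  (discard carry-out 1)
Result 0000110: MSB = 0 → value 6.
Addends (after negating the subtrahend) have opposite signs, so signed overflow cannot occur.

6; no overflow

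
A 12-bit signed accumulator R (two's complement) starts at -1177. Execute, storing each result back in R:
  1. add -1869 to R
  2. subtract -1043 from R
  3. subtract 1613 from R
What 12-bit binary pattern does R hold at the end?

000111100000

Start: R = -1177 = 101101100111.
R = -1177 + (-1869) = -3046; wraps to 1050 = 010000011010
R = 1050 − (-1043) = 2093; wraps to -2003 = 100000101101
R = -2003 − 1613 = -3616; wraps to 480 = 000111100000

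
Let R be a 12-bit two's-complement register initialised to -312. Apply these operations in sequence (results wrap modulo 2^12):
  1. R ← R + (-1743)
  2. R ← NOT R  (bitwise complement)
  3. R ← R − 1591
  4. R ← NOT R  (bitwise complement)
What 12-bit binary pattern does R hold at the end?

111000110000

Start: R = -312 = 111011001000.
R = -312 + (-1743) = -2055; wraps to 2041 = 011111111001
R = NOT 011111111001 = 100000000110 = -2042
R = -2042 − 1591 = -3633; wraps to 463 = 000111001111
R = NOT 000111001111 = 111000110000 = -464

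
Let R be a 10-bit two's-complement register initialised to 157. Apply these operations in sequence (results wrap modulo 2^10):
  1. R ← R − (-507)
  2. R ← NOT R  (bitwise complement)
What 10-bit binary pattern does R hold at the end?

0101100111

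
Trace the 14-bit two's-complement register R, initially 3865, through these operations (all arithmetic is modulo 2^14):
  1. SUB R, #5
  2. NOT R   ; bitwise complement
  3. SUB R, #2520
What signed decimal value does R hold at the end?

-6381

Start: R = 3865 = 00111100011001.
R = 3865 − 5 = 3860 = 00111100010100
R = NOT 00111100010100 = 11000011101011 = -3861
R = -3861 − 2520 = -6381 = 10011100010011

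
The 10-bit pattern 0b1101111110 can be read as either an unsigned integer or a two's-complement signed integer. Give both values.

unsigned = 894, signed = -130

Unsigned: 1101111110 = 894.
Signed: MSB=1 → 894 − 1024 = -130.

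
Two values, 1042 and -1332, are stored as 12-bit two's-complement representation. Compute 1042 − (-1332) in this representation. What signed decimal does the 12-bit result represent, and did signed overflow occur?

-1722; overflow

1042 → 010000010010
-1332 → 101011001100
Subtract via negate-and-add: invert 101011001100 + 1 = 010100110100 (i.e. 1332).
  010000010010
+ 010100110100
= 100101000110
Result 100101000110: MSB = 1 → 2374 − 4096 = -1722.
Both addends (after negating the subtrahend) are non-negative but the stored result is negative: signed overflow. The true value 1042 − (-1332) = 2374 lies outside [-2048, 2047].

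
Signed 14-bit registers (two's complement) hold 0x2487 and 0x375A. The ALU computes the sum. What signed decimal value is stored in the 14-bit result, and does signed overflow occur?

0x2487 = 10010010000111 = -7033 (signed)
0x375A = 11011101011010 = -2214 (signed)
  10010010000111
+ 11011101011010
= 01101111100001  (discard carry-out 1)
Result 01101111100001: MSB = 0 → value 7137.
Both addends are negative but the stored result is non-negative: signed overflow. The true value -7033 + (-2214) = -9247 lies outside [-8192, 8191].

7137; overflow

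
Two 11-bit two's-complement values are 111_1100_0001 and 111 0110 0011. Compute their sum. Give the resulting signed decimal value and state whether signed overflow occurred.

-220; no overflow

111_1100_0001 → 11111000001 = -63 (signed)
111 0110 0011 → 11101100011 = -157 (signed)
  11111000001
+ 11101100011
= 11100100100  (discard carry-out 1)
Result 11100100100: MSB = 1 → 1828 − 2048 = -220.
Both addends are negative and so is the stored result: no signed overflow.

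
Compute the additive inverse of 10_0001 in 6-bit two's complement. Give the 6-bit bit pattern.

Invert: 011110. Add 1: 011111.
Check: 100001 = -31, 011111 = 31.

011111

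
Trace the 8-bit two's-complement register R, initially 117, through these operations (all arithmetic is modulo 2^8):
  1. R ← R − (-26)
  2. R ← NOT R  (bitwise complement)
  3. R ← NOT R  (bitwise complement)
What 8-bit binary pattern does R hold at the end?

Start: R = 117 = 01110101.
R = 117 − (-26) = 143; wraps to -113 = 10001111
R = NOT 10001111 = 01110000 = 112
R = NOT 01110000 = 10001111 = -113

10001111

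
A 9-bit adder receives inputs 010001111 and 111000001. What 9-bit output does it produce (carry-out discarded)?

001010000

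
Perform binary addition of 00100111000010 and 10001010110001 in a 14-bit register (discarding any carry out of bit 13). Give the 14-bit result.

  00100111000010
+ 10001010110001
= 10110001110011

10110001110011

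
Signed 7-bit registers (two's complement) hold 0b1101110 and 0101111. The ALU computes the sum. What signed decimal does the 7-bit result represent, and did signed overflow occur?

0b1101110 → 1101110 = -18 (signed)
0101111 = 47 (signed)
  1101110
+ 0101111
= 0011101  (discard carry-out 1)
Result 0011101: MSB = 0 → value 29.
Addends have opposite signs, so signed overflow cannot occur.

29; no overflow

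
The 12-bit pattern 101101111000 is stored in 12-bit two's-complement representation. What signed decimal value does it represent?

-1160

MSB is 1, so the value is negative.
Invert: 010010000111. Add 1: 010010001000 = 1160. So the value is −1160.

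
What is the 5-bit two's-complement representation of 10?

01010

10 is non-negative, so write it directly in 5 bits: 01010.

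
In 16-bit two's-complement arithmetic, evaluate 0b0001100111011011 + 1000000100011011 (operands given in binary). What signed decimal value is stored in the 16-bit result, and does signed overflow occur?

-25866; no overflow

0b0001100111011011 → 0001100111011011 = 6619 (signed)
1000000100011011 = -32485 (signed)
  0001100111011011
+ 1000000100011011
= 1001101011110110
Result 1001101011110110: MSB = 1 → 39670 − 65536 = -25866.
Addends have opposite signs, so signed overflow cannot occur.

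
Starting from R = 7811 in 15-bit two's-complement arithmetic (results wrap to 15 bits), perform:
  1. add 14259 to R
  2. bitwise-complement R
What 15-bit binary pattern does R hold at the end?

010100111001001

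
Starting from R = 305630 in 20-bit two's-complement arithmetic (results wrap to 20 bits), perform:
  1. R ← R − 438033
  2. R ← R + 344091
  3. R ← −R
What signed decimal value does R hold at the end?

-211688

Start: R = 305630 = 01001010100111011110.
R = 305630 − 438033 = -132403 = 11011111101011001101
R = -132403 + 344091 = 211688 = 00110011101011101000
R = −(211688) = -211688 = 11001100010100011000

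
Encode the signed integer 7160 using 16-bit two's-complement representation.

0001101111111000

7160 is non-negative, so write it directly in 16 bits: 0001101111111000.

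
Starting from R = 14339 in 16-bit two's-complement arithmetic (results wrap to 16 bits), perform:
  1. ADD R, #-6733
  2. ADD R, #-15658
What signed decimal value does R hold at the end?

Start: R = 14339 = 0011100000000011.
R = 14339 + (-6733) = 7606 = 0001110110110110
R = 7606 + (-15658) = -8052 = 1110000010001100

-8052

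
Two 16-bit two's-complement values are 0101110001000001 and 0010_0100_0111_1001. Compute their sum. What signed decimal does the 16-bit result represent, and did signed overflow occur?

-32582; overflow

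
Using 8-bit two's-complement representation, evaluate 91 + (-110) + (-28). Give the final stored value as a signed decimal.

-47

91 + (-110) = -19 (11101101)
-19 + (-28) = -47 (11010001)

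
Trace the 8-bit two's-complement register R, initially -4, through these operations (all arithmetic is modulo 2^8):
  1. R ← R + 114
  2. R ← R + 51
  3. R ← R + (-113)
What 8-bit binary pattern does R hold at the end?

00110000

Start: R = -4 = 11111100.
R = -4 + 114 = 110 = 01101110
R = 110 + 51 = 161; wraps to -95 = 10100001
R = -95 + (-113) = -208; wraps to 48 = 00110000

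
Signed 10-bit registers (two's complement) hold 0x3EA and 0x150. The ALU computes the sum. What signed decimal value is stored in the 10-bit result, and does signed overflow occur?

0x3EA = 1111101010 = -22 (signed)
0x150 = 0101010000 = 336 (signed)
  1111101010
+ 0101010000
= 0100111010  (discard carry-out 1)
Result 0100111010: MSB = 0 → value 314.
Addends have opposite signs, so signed overflow cannot occur.

314; no overflow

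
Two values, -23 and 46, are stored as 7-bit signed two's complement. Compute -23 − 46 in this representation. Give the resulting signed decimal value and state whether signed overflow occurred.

59; overflow

-23 → 1101001
46 → 0101110
Subtract via negate-and-add: invert 0101110 + 1 = 1010010 (i.e. -46).
  1101001
+ 1010010
= 0111011  (discard carry-out 1)
Result 0111011: MSB = 0 → value 59.
Both addends (after negating the subtrahend) are negative but the stored result is non-negative: signed overflow. The true value -23 − 46 = -69 lies outside [-64, 63].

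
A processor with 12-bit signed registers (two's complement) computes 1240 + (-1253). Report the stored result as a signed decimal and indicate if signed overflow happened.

-13; no overflow

1240 → 010011011000
-1253 → 101100011011
  010011011000
+ 101100011011
= 111111110011
Result 111111110011: MSB = 1 → 4083 − 4096 = -13.
Addends have opposite signs, so signed overflow cannot occur.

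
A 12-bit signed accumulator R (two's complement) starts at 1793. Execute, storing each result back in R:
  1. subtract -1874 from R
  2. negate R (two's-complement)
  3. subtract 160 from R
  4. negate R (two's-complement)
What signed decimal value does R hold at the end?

-269

Start: R = 1793 = 011100000001.
R = 1793 − (-1874) = 3667; wraps to -429 = 111001010011
R = −(-429) = 429 = 000110101101
R = 429 − 160 = 269 = 000100001101
R = −(269) = -269 = 111011110011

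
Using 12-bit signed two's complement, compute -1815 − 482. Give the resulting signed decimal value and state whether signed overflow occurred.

-1815 → 100011101001
482 → 000111100010
Subtract via negate-and-add: invert 000111100010 + 1 = 111000011110 (i.e. -482).
  100011101001
+ 111000011110
= 011100000111  (discard carry-out 1)
Result 011100000111: MSB = 0 → value 1799.
Both addends (after negating the subtrahend) are negative but the stored result is non-negative: signed overflow. The true value -1815 − 482 = -2297 lies outside [-2048, 2047].

1799; overflow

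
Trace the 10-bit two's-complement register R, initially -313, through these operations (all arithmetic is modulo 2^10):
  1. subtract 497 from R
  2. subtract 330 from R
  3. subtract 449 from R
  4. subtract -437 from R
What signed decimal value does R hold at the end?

Start: R = -313 = 1011000111.
R = -313 − 497 = -810; wraps to 214 = 0011010110
R = 214 − 330 = -116 = 1110001100
R = -116 − 449 = -565; wraps to 459 = 0111001011
R = 459 − (-437) = 896; wraps to -128 = 1110000000

-128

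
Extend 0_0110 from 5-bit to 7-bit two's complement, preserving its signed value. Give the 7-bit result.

0000110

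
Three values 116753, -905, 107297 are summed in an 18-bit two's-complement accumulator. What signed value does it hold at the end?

-38999

116753 + (-905) = 115848 (011100010010001000)
115848 + 107297 = 223145 → wraps to -38999 (110110011110101001)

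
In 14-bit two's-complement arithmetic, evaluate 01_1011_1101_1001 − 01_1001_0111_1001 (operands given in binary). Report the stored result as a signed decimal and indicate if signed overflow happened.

608; no overflow

01_1011_1101_1001 → 01101111011001 = 7129 (signed)
01_1001_0111_1001 → 01100101111001 = 6521 (signed)
Subtract via negate-and-add: invert 01100101111001 + 1 = 10011010000111 (i.e. -6521).
  01101111011001
+ 10011010000111
= 00001001100000  (discard carry-out 1)
Result 00001001100000: MSB = 0 → value 608.
Addends (after negating the subtrahend) have opposite signs, so signed overflow cannot occur.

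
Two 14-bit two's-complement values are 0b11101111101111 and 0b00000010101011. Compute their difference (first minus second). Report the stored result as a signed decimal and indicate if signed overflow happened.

-1212; no overflow

0b11101111101111 → 11101111101111 = -1041 (signed)
0b00000010101011 → 00000010101011 = 171 (signed)
Subtract via negate-and-add: invert 00000010101011 + 1 = 11111101010101 (i.e. -171).
  11101111101111
+ 11111101010101
= 11101101000100  (discard carry-out 1)
Result 11101101000100: MSB = 1 → 15172 − 16384 = -1212.
Both addends (after negating the subtrahend) are negative and so is the stored result: no signed overflow.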